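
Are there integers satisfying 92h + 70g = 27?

Step 1: Compute gcd(92, 70).
gcd(92, 70) = 2

Step 2: Check divisibility.
Does 2 divide 27? 27 = 2 x 13 + 1, so no.

By the theorem on linear Diophantine equations, 92h + 70g = 27 has integer solutions if and only if gcd(92, 70) divides 27. Since 2 does not divide 27, no solutions exist.

No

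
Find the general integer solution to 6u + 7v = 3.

Step 1: Compute gcd(6, 7) = 1.
Since 1 divides 3, solutions exist.

Step 2: Find a particular solution using extended Euclidean algorithm.
We get u₀ = -3, v₀ = 3.
Check: 6*-3 + 7*3 = 3 = 3 ✓

Step 3: Write the general solution.
u = -3 + (7/1)t = -3 + 7t
v = 3 - (6/1)t = 3 - 6t
for any integer t.

u = -3 + 7t, v = 3 - 6t for integer t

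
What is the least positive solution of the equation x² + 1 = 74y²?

We need x² = 74y² - 1. Try successive y:
y = 1: x² = 74·1² - 1 = 73, not a perfect square
y = 2: x² = 74·2² - 1 = 295, not a perfect square
y = 3: x² = 74·3² - 1 = 665, not a perfect square
...
y = 5: x² = 74·5² - 1 = 1849 = 43² ✓
Check: 43² - 74·5² = 1849 - 1850 = -1 ✓

x = 43, y = 5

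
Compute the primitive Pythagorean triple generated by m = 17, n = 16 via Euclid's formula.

a = m² - n² = 289 - 256 = 33
b = 2mn = 2·17·16 = 544
c = m² + n² = 289 + 256 = 545
Verify: 33² + 544² = 1089 + 295936 = 297025 = 545² ✓

(33, 544, 545)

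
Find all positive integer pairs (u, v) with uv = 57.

The positive divisors of 57 are: 1, 3, 19, 57.
Each divisor d gives the pair (d, 57/d):
(1, 57), (3, 19), (19, 3), (57, 1)

(1, 57), (3, 19), (19, 3), (57, 1)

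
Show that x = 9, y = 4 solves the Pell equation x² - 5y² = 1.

Compute x² = 9² = 81
Compute 5y² = 5·4² = 5·16 = 80
x² - 5y² = 81 - 80 = 1
Since this equals 1, (9, 4) is a solution.

Yes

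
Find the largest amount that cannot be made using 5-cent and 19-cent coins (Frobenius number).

For two coprime denominations a and b, the Frobenius number (largest value not representable as a non-negative combination) is ab - a - b.
Here gcd(5, 19) = 1, so they are coprime.
F(5, 19) = 5·19 - 5 - 19 = 95 - 24 = 71

71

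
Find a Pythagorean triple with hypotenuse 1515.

We need a² + b² = 1515² = 2295225.
Trying: 651² + 1368² = 423801 + 1871424 = 2295225 ✓

(651, 1368, 1515)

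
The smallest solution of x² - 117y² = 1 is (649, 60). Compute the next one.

Solutions to x² - Dy² = 1 are generated by powers of (x₀ + y₀√D).
The next solution satisfies x₁ + y₁√117 = (x₀ + y₀√117)², giving:
x₁ = x₀² + 117y₀² = 649² + 117·60² = 421201 + 421200 = 842401
y₁ = 2x₀y₀ = 2·649·60 = 77880

Verify: 842401² - 117·77880² = 709639444801 - 709639444800 = 1 ✓

x = 842401, y = 77880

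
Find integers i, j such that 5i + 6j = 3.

Step 1: Check solvability.
gcd(5, 6) = 1
Since 1 divides 3, solutions exist.

Step 2: Apply extended Euclidean algorithm to find gcd.
We find integers such that 5*x0 + 6*y0 = 1

Step 3: Scale the particular solution.
Multiply by 3/1 = 3:
i = -3, j = 3

Step 4: Verify.
5*(-3) + 6*(3) = 3 = 3 ✓

i = -3, j = 3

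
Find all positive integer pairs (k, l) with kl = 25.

The positive divisors of 25 are: 1, 5, 25.
Each divisor d gives the pair (d, 25/d):
(1, 25), (5, 5), (25, 1)

(1, 25), (5, 5), (25, 1)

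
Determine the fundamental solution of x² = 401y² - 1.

We need x² = 401y² - 1. Try successive y:
y = 1: x² = 401·1² - 1 = 400 = 20² ✓
Check: 20² - 401·1² = 400 - 401 = -1 ✓

x = 20, y = 1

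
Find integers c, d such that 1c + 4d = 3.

Step 1: Check solvability.
gcd(1, 4) = 1
Since 1 divides 3, solutions exist.

Step 2: Apply extended Euclidean algorithm to find gcd.
We find integers such that 1*x0 + 4*y0 = 1

Step 3: Scale the particular solution.
Multiply by 3/1 = 3:
c = 3, d = 0

Step 4: Verify.
1*(3) + 4*(0) = 3 = 3 ✓

c = 3, d = 0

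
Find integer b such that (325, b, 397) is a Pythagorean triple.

b² = c² - a² = 397² - 325² = 157609 - 105625 = 51984
b = sqrt(51984) = 228

228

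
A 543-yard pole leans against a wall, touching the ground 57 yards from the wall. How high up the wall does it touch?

The ladder, wall, and ground form a right triangle with hypotenuse 543 and one leg 57.
By the Pythagorean theorem: h² = 543² - 57² = 294849 - 3249 = 291600
h = √291600 = 540 yards

540 yards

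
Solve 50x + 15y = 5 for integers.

Step 1: Check solvability.
gcd(50, 15) = 5
Since 5 divides 5, solutions exist.

Step 2: Apply extended Euclidean algorithm to find gcd.
We find integers such that 50*x0 + 15*y0 = 5

Step 3: Scale the particular solution.
Multiply by 5/5 = 1:
x = 1, y = -3

Step 4: Verify.
50*(1) + 15*(-3) = 5 = 5 ✓

x = 1, y = -3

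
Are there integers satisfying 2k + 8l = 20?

Step 1: Compute gcd(2, 8).
gcd(2, 8) = 2

Step 2: Check divisibility.
Does 2 divide 20? 20 = 2 x 10, so yes.

By the theorem on linear Diophantine equations, 2k + 8l = 20 has integer solutions if and only if gcd(2, 8) divides 20. Since 2 | 20, solutions exist.

Yes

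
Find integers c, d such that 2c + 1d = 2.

Step 1: Check solvability.
gcd(2, 1) = 1
Since 1 divides 2, solutions exist.

Step 2: Apply extended Euclidean algorithm to find gcd.
We find integers such that 2*x0 + 1*y0 = 1

Step 3: Scale the particular solution.
Multiply by 2/1 = 2:
c = 0, d = 2

Step 4: Verify.
2*(0) + 1*(2) = 2 = 2 ✓

c = 0, d = 2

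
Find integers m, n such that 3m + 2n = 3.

Step 1: Check solvability.
gcd(3, 2) = 1
Since 1 divides 3, solutions exist.

Step 2: Apply extended Euclidean algorithm to find gcd.
We find integers such that 3*x0 + 2*y0 = 1

Step 3: Scale the particular solution.
Multiply by 3/1 = 3:
m = 3, n = -3

Step 4: Verify.
3*(3) + 2*(-3) = 3 = 3 ✓

m = 3, n = -3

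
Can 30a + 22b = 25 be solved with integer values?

Step 1: Compute gcd(30, 22).
gcd(30, 22) = 2

Step 2: Check divisibility.
Does 2 divide 25? 25 = 2 x 12 + 1, so no.

By the theorem on linear Diophantine equations, 30a + 22b = 25 has integer solutions if and only if gcd(30, 22) divides 25. Since 2 does not divide 25, no solutions exist.

No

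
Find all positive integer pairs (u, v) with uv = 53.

The positive divisors of 53 are: 1, 53.
Each divisor d gives the pair (d, 53/d):
(1, 53), (53, 1)

(1, 53), (53, 1)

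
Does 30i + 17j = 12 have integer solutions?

Step 1: Compute gcd(30, 17).
gcd(30, 17) = 1

Step 2: Check divisibility.
Does 1 divide 12? 12 = 1 x 12, so yes.

By the theorem on linear Diophantine equations, 30i + 17j = 12 has integer solutions if and only if gcd(30, 17) divides 12. Since 1 | 12, solutions exist.

Yes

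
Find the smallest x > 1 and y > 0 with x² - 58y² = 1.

We seek the smallest positive integers (x, y) with x² - 58y² = 1, i.e., x² = 58y² + 1.
Try successive y values:
y = 1: x² = 58·1² + 1 = 59, not a perfect square
y = 2: x² = 58·2² + 1 = 233, not a perfect square
y = 3: x² = 58·3² + 1 = 523, not a perfect square
... continuing the search (or via continued fractions) ...
y = 2574: x² = 58·2574² + 1 = 384277609, x = 19603 ✓

Verify: 19603² - 58·2574² = 384277609 - 384277608 = 1 ✓

x = 19603, y = 2574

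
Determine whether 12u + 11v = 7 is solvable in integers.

Step 1: Compute gcd(12, 11).
gcd(12, 11) = 1

Step 2: Check divisibility.
Does 1 divide 7? 7 = 1 x 7, so yes.

By the theorem on linear Diophantine equations, 12u + 11v = 7 has integer solutions if and only if gcd(12, 11) divides 7. Since 1 | 7, solutions exist.

Yes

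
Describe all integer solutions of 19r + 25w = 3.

Step 1: Compute gcd(19, 25) = 1.
Since 1 divides 3, solutions exist.

Step 2: Find a particular solution using extended Euclidean algorithm.
We get r₀ = 12, w₀ = -9.
Check: 19*12 + 25*-9 = 3 = 3 ✓

Step 3: Write the general solution.
r = 12 + (25/1)t = 12 + 25t
w = -9 - (19/1)t = -9 - 19t
for any integer t.

r = 12 + 25t, w = -9 - 19t for integer t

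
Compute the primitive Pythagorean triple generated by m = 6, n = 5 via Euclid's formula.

a = m² - n² = 36 - 25 = 11
b = 2mn = 2·6·5 = 60
c = m² + n² = 36 + 25 = 61
Verify: 11² + 60² = 121 + 3600 = 3721 = 61² ✓

(11, 60, 61)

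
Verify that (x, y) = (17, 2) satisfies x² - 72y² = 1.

Compute x² = 17² = 289
Compute 72y² = 72·2² = 72·4 = 288
x² - 72y² = 289 - 288 = 1
Since this equals 1, (17, 2) is a solution.

Yes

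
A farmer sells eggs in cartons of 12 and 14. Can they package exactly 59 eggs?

We need non-negative a, b with 12a + 14b = 59.
gcd(12, 14) = 2, and 2 does not divide 59.
No integer solutions exist.

No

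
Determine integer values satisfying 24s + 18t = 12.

Step 1: Check solvability.
gcd(24, 18) = 6
Since 6 divides 12, solutions exist.

Step 2: Apply extended Euclidean algorithm to find gcd.
We find integers such that 24*x0 + 18*y0 = 6

Step 3: Scale the particular solution.
Multiply by 12/6 = 2:
s = 2, t = -2

Step 4: Verify.
24*(2) + 18*(-2) = 12 = 12 ✓

s = 2, t = -2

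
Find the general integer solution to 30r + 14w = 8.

Step 1: Compute gcd(30, 14) = 2.
Since 2 divides 8, solutions exist.

Step 2: Find a particular solution using extended Euclidean algorithm.
We get r₀ = 4, w₀ = -8.
Check: 30*4 + 14*-8 = 8 = 8 ✓

Step 3: Write the general solution.
r = 4 + (14/2)t = 4 + 7t
w = -8 - (30/2)t = -8 - 15t
for any integer t.

r = 4 + 7t, w = -8 - 15t for integer t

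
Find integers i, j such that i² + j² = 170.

We need to find integers i, j > 0 such that i² + j² = 170.
Trying i = 1: j² = 170 - 1² = 170 - 1 = 169
j = 13
Check: 1² + 13² = 1 + 169 = 170 ✓

170 = 1² + 13²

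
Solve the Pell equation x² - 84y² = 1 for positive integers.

We seek the smallest positive integers (x, y) with x² - 84y² = 1, i.e., x² = 84y² + 1.
Try successive y values:
y = 1: x² = 84·1² + 1 = 85, not a perfect square
y = 2: x² = 84·2² + 1 = 337, not a perfect square
y = 3: x² = 84·3² + 1 = 757, not a perfect square
... continuing the search (or via continued fractions) ...
y = 6: x² = 84·6² + 1 = 3025, x = 55 ✓

Verify: 55² - 84·6² = 3025 - 3024 = 1 ✓

x = 55, y = 6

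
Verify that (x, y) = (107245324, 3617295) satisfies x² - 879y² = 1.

Compute x² = 107245324² = 11501559519864976
Compute 879y² = 879·3617295² = 879·13084823117025 = 11501559519864975
x² - 879y² = 11501559519864976 - 11501559519864975 = 1
Since this equals 1, (107245324, 3617295) is a solution.

Yes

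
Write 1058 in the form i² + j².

We need to find integers i, j > 0 such that i² + j² = 1058.
Trying i = 23: j² = 1058 - 23² = 1058 - 529 = 529
j = 23
Check: 23² + 23² = 529 + 529 = 1058 ✓

1058 = 23² + 23²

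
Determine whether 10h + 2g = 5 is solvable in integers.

Step 1: Compute gcd(10, 2).
gcd(10, 2) = 2

Step 2: Check divisibility.
Does 2 divide 5? 5 = 2 x 2 + 1, so no.

By the theorem on linear Diophantine equations, 10h + 2g = 5 has integer solutions if and only if gcd(10, 2) divides 5. Since 2 does not divide 5, no solutions exist.

No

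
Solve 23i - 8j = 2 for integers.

Step 1: Check solvability.
gcd(23, 8) = 1
Since 1 divides 2, solutions exist.

Step 2: Apply extended Euclidean algorithm to find gcd.
We find integers such that 23*x0 + 8*y0 = 1

Step 3: Scale the particular solution.
Multiply by 2/1 = 2:
i = -2, j = -6

Step 4: Verify.
23*(-2) - 8*(-6) = 2 = 2 ✓

i = -2, j = -6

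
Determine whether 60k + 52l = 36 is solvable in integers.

Step 1: Compute gcd(60, 52).
gcd(60, 52) = 4

Step 2: Check divisibility.
Does 4 divide 36? 36 = 4 x 9, so yes.

By the theorem on linear Diophantine equations, 60k + 52l = 36 has integer solutions if and only if gcd(60, 52) divides 36. Since 4 | 36, solutions exist.

Yes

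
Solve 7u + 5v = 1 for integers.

Step 1: Check solvability.
gcd(7, 5) = 1
Since 1 divides 1, solutions exist.

Step 2: Apply extended Euclidean algorithm to find gcd.
We find integers such that 7*x0 + 5*y0 = 1

Step 3: Scale the particular solution.
Multiply by 1/1 = 1:
u = -2, v = 3

Step 4: Verify.
7*(-2) + 5*(3) = 1 = 1 ✓

u = -2, v = 3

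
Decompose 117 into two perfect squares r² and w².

We need to find integers r, w > 0 such that r² + w² = 117.
Trying r = 6: w² = 117 - 6² = 117 - 36 = 81
w = 9
Check: 6² + 9² = 36 + 81 = 117 ✓

117 = 6² + 9²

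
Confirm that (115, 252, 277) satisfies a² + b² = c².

Compute a² + b² = 115² + 252² = 13225 + 63504 = 76729
Compute c² = 277² = 76729
Since 76729 = 76729, confirmed.

Yes, it is a Pythagorean triple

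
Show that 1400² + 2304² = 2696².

Compute a² + b² = 1400² + 2304² = 1960000 + 5308416 = 7268416
Compute c² = 2696² = 7268416
Since 7268416 = 7268416, confirmed.

Yes, it is a Pythagorean triple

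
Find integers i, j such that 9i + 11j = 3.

Step 1: Check solvability.
gcd(9, 11) = 1
Since 1 divides 3, solutions exist.

Step 2: Apply extended Euclidean algorithm to find gcd.
We find integers such that 9*x0 + 11*y0 = 1

Step 3: Scale the particular solution.
Multiply by 3/1 = 3:
i = 15, j = -12

Step 4: Verify.
9*(15) + 11*(-12) = 3 = 3 ✓

i = 15, j = -12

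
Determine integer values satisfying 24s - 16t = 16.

Step 1: Check solvability.
gcd(24, 16) = 8
Since 8 divides 16, solutions exist.

Step 2: Apply extended Euclidean algorithm to find gcd.
We find integers such that 24*x0 + 16*y0 = 8

Step 3: Scale the particular solution.
Multiply by 16/8 = 2:
s = 2, t = 2

Step 4: Verify.
24*(2) - 16*(2) = 16 = 16 ✓

s = 2, t = 2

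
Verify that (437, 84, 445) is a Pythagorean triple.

Compute a² + b² = 437² + 84² = 190969 + 7056 = 198025
Compute c² = 445² = 198025
Since 198025 = 198025, confirmed.

Yes, it is a Pythagorean triple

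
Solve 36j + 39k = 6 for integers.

Step 1: Check solvability.
gcd(36, 39) = 3
Since 3 divides 6, solutions exist.

Step 2: Apply extended Euclidean algorithm to find gcd.
We find integers such that 36*x0 + 39*y0 = 3

Step 3: Scale the particular solution.
Multiply by 6/3 = 2:
j = -2, k = 2

Step 4: Verify.
36*(-2) + 39*(2) = 6 = 6 ✓

j = -2, k = 2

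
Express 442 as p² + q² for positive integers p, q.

We need to find integers p, q > 0 such that p² + q² = 442.
Trying p = 1: q² = 442 - 1² = 442 - 1 = 441
q = 21
Check: 1² + 21² = 1 + 441 = 442 ✓

442 = 1² + 21²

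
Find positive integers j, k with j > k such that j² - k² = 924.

Factor: j² - k² = (j+k)(j-k) = 924.
We need two factors of 924 with the same parity.
Use j+k = 462 and j-k = 2 (product 462·2 = 924).
Adding: 2j = 464, so j = 232.
Subtracting: 2k = 460, so k = 230.
Check: 232² - 230² = 53824 - 52900 = 924 ✓

j = 232, k = 230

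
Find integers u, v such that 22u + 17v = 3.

Step 1: Check solvability.
gcd(22, 17) = 1
Since 1 divides 3, solutions exist.

Step 2: Apply extended Euclidean algorithm to find gcd.
We find integers such that 22*x0 + 17*y0 = 1

Step 3: Scale the particular solution.
Multiply by 3/1 = 3:
u = 21, v = -27

Step 4: Verify.
22*(21) + 17*(-27) = 3 = 3 ✓

u = 21, v = -27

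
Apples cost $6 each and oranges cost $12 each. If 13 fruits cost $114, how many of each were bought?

Let a = apples, o = oranges.
a + o = 13
6a + 12o = 114
Substitute o = 13 - a:
6a + 12(13 - a) = 114
(6 - 12)a = 114 - 156
-6a = -42
a = 7, o = 13 - 7 = 6

Apples: 7, Oranges: 6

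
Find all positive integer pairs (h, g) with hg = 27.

The positive divisors of 27 are: 1, 3, 9, 27.
Each divisor d gives the pair (d, 27/d):
(1, 27), (3, 9), (9, 3), (27, 1)

(1, 27), (3, 9), (9, 3), (27, 1)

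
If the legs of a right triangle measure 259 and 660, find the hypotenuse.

c² = a² + b² = 259² + 660² = 67081 + 435600 = 502681
c = 709

709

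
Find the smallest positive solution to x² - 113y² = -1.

We need x² = 113y² - 1. Try successive y:
y = 1: x² = 113·1² - 1 = 112, not a perfect square
y = 2: x² = 113·2² - 1 = 451, not a perfect square
y = 3: x² = 113·3² - 1 = 1016, not a perfect square
...
y = 73: x² = 113·73² - 1 = 602176 = 776² ✓
Check: 776² - 113·73² = 602176 - 602177 = -1 ✓

x = 776, y = 73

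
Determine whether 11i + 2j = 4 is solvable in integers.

Step 1: Compute gcd(11, 2).
gcd(11, 2) = 1

Step 2: Check divisibility.
Does 1 divide 4? 4 = 1 x 4, so yes.

By the theorem on linear Diophantine equations, 11i + 2j = 4 has integer solutions if and only if gcd(11, 2) divides 4. Since 1 | 4, solutions exist.

Yes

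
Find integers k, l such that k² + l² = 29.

We need to find integers k, l > 0 such that k² + l² = 29.
Trying k = 2: l² = 29 - 2² = 29 - 4 = 25
l = 5
Check: 2² + 5² = 4 + 25 = 29 ✓

29 = 2² + 5²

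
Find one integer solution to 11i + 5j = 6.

Step 1: Check solvability.
gcd(11, 5) = 1
Since 1 divides 6, solutions exist.

Step 2: Apply extended Euclidean algorithm to find gcd.
We find integers such that 11*x0 + 5*y0 = 1

Step 3: Scale the particular solution.
Multiply by 6/1 = 6:
i = 6, j = -12

Step 4: Verify.
11*(6) + 5*(-12) = 6 = 6 ✓

i = 6, j = -12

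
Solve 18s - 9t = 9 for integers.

Step 1: Check solvability.
gcd(18, 9) = 9
Since 9 divides 9, solutions exist.

Step 2: Apply extended Euclidean algorithm to find gcd.
We find integers such that 18*x0 + 9*y0 = 9

Step 3: Scale the particular solution.
Multiply by 9/9 = 1:
s = 0, t = -1

Step 4: Verify.
18*(0) - 9*(-1) = 9 = 9 ✓

s = 0, t = -1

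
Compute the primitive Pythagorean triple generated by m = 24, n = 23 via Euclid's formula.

a = m² - n² = 24² - 23² = 576 - 529 = 47
b = 2mn = 2·24·23 = 1104
c = m² + n² = 576 + 529 = 1105
Verify: 47² + 1104² = 2209 + 1218816 = 1221025 = 1105² ✓

(47, 1104, 1105)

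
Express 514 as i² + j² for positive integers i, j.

We need to find integers i, j > 0 such that i² + j² = 514.
Trying i = 15: j² = 514 - 15² = 514 - 225 = 289
j = 17
Check: 15² + 17² = 225 + 289 = 514 ✓

514 = 15² + 17²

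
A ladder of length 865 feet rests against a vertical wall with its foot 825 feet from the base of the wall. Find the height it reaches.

The ladder, wall, and ground form a right triangle with hypotenuse 865 and one leg 825.
By the Pythagorean theorem: h² = 865² - 825² = 748225 - 680625 = 67600
h = √67600 = 260 feet

260 feet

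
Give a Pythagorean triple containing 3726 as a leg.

We need the other leg and hypotenuse such that 3726² + x² = c².
Take x = 600, c = 3774: 3726² + 600² = 13883076 + 360000 = 14243076 = 3774² ✓
Triple: (3726, 600, 3774)

(3726, 600, 3774)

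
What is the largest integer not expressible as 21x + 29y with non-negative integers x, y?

For two coprime denominations a and b, the Frobenius number (largest value not representable as a non-negative combination) is ab - a - b.
Here gcd(21, 29) = 1, so they are coprime.
F(21, 29) = 21·29 - 21 - 29 = 609 - 50 = 559

559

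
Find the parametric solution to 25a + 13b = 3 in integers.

Step 1: Compute gcd(25, 13) = 1.
Since 1 divides 3, solutions exist.

Step 2: Find a particular solution using extended Euclidean algorithm.
We get a₀ = -3, b₀ = 6.
Check: 25*-3 + 13*6 = 3 = 3 ✓

Step 3: Write the general solution.
a = -3 + (13/1)t = -3 + 13t
b = 6 - (25/1)t = 6 - 25t
for any integer t.

a = -3 + 13t, b = 6 - 25t for integer t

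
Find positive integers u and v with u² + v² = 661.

We need to find integers u, v > 0 such that u² + v² = 661.
Trying u = 6: v² = 661 - 6² = 661 - 36 = 625
v = 25
Check: 6² + 25² = 36 + 625 = 661 ✓

661 = 6² + 25²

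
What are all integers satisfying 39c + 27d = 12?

Step 1: Compute gcd(39, 27) = 3.
Since 3 divides 12, solutions exist.

Step 2: Find a particular solution using extended Euclidean algorithm.
We get c₀ = -8, d₀ = 12.
Check: 39*-8 + 27*12 = 12 = 12 ✓

Step 3: Write the general solution.
c = -8 + (27/3)t = -8 + 9t
d = 12 - (39/3)t = 12 - 13t
for any integer t.

c = -8 + 9t, d = 12 - 13t for integer t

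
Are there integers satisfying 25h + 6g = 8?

Step 1: Compute gcd(25, 6).
gcd(25, 6) = 1

Step 2: Check divisibility.
Does 1 divide 8? 8 = 1 x 8, so yes.

By the theorem on linear Diophantine equations, 25h + 6g = 8 has integer solutions if and only if gcd(25, 6) divides 8. Since 1 | 8, solutions exist.

Yes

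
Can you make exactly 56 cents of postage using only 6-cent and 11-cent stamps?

We need non-negative x, y with 6x + 11y = 56.
gcd(6, 11) = 1 divides 56, so integer solutions exist.
Search for a non-negative one: x = 2 gives 11y = 56 - 12 = 44, so y = 4.
Check: 6·2 + 11·4 = 56 ✓

Yes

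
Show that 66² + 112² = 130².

Compute a² + b² = 66² + 112² = 4356 + 12544 = 16900
Compute c² = 130² = 16900
Since 16900 = 16900, confirmed.

Yes, it is a Pythagorean triple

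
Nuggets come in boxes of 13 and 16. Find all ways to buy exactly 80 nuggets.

We need non-negative integers (x, y) with 13x + 16y = 80.
For each x in 0..6, check if 80 - 13x is a non-negative multiple of 16.
x = 0: 16y = 80, y = 5 ✓

(0 boxes of 13, 5 boxes of 16)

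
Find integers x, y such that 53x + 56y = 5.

Step 1: Check solvability.
gcd(53, 56) = 1
Since 1 divides 5, solutions exist.

Step 2: Apply extended Euclidean algorithm to find gcd.
We find integers such that 53*x0 + 56*y0 = 1

Step 3: Scale the particular solution.
Multiply by 5/1 = 5:
x = -95, y = 90

Step 4: Verify.
53*(-95) + 56*(90) = 5 = 5 ✓

x = -95, y = 90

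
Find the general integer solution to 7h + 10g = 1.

Step 1: Compute gcd(7, 10) = 1.
Since 1 divides 1, solutions exist.

Step 2: Find a particular solution using extended Euclidean algorithm.
We get h₀ = 3, g₀ = -2.
Check: 7*3 + 10*-2 = 1 = 1 ✓

Step 3: Write the general solution.
h = 3 + (10/1)t = 3 + 10t
g = -2 - (7/1)t = -2 - 7t
for any integer t.

h = 3 + 10t, g = -2 - 7t for integer t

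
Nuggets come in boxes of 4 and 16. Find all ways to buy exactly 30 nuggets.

We need non-negative integers (x, y) with 4x + 16y = 30.
For each x in 0..7, check if 30 - 4x is a non-negative multiple of 16.
No x yields an integer y ≥ 0.

No solution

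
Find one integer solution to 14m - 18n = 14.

Step 1: Check solvability.
gcd(14, 18) = 2
Since 2 divides 14, solutions exist.

Step 2: Apply extended Euclidean algorithm to find gcd.
We find integers such that 14*x0 + 18*y0 = 2

Step 3: Scale the particular solution.
Multiply by 14/2 = 7:
m = 28, n = 21

Step 4: Verify.
14*(28) - 18*(21) = 14 = 14 ✓

m = 28, n = 21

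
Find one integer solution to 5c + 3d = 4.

Step 1: Check solvability.
gcd(5, 3) = 1
Since 1 divides 4, solutions exist.

Step 2: Apply extended Euclidean algorithm to find gcd.
We find integers such that 5*x0 + 3*y0 = 1

Step 3: Scale the particular solution.
Multiply by 4/1 = 4:
c = -4, d = 8

Step 4: Verify.
5*(-4) + 3*(8) = 4 = 4 ✓

c = -4, d = 8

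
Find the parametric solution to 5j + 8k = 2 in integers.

Step 1: Compute gcd(5, 8) = 1.
Since 1 divides 2, solutions exist.

Step 2: Find a particular solution using extended Euclidean algorithm.
We get j₀ = -6, k₀ = 4.
Check: 5*-6 + 8*4 = 2 = 2 ✓

Step 3: Write the general solution.
j = -6 + (8/1)t = -6 + 8t
k = 4 - (5/1)t = 4 - 5t
for any integer t.

j = -6 + 8t, k = 4 - 5t for integer t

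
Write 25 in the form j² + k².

We need to find integers j, k > 0 such that j² + k² = 25.
Trying j = 3: k² = 25 - 3² = 25 - 9 = 16
k = 4
Check: 3² + 4² = 9 + 16 = 25 ✓

25 = 3² + 4²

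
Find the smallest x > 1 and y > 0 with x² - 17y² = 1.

We seek the smallest positive integers (x, y) with x² - 17y² = 1, i.e., x² = 17y² + 1.
Try successive y values:
y = 1: x² = 17·1² + 1 = 18, not a perfect square
y = 2: x² = 17·2² + 1 = 69, not a perfect square
y = 3: x² = 17·3² + 1 = 154, not a perfect square
... continuing the search (or via continued fractions) ...
y = 8: x² = 17·8² + 1 = 1089, x = 33 ✓

Verify: 33² - 17·8² = 1089 - 1088 = 1 ✓

x = 33, y = 8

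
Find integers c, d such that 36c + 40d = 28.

Step 1: Check solvability.
gcd(36, 40) = 4
Since 4 divides 28, solutions exist.

Step 2: Apply extended Euclidean algorithm to find gcd.
We find integers such that 36*x0 + 40*y0 = 4

Step 3: Scale the particular solution.
Multiply by 28/4 = 7:
c = -7, d = 7

Step 4: Verify.
36*(-7) + 40*(7) = 28 = 28 ✓

c = -7, d = 7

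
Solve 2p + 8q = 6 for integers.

Step 1: Check solvability.
gcd(2, 8) = 2
Since 2 divides 6, solutions exist.

Step 2: Apply extended Euclidean algorithm to find gcd.
We find integers such that 2*x0 + 8*y0 = 2

Step 3: Scale the particular solution.
Multiply by 6/2 = 3:
p = 3, q = 0

Step 4: Verify.
2*(3) + 8*(0) = 6 = 6 ✓

p = 3, q = 0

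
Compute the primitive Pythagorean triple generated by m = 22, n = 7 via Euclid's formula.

a = m² - n² = 22² - 7² = 484 - 49 = 435
b = 2mn = 2·22·7 = 308
c = m² + n² = 484 + 49 = 533
Verify: 435² + 308² = 189225 + 94864 = 284089 = 533² ✓

(435, 308, 533)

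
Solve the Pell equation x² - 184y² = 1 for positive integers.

We seek the smallest positive integers (x, y) with x² - 184y² = 1, i.e., x² = 184y² + 1.
Try successive y values:
y = 1: x² = 184·1² + 1 = 185, not a perfect square
y = 2: x² = 184·2² + 1 = 737, not a perfect square
y = 3: x² = 184·3² + 1 = 1657, not a perfect square
... continuing the search (or via continued fractions) ...
y = 1794: x² = 184·1794² + 1 = 592192225, x = 24335 ✓

Verify: 24335² - 184·1794² = 592192225 - 592192224 = 1 ✓

x = 24335, y = 1794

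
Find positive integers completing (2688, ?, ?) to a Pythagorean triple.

We need the other leg and hypotenuse such that 2688² + x² = c².
Take x = 2484, c = 3660: 2688² + 2484² = 7225344 + 6170256 = 13395600 = 3660² ✓
Triple: (2484, 2688, 3660)

(2484, 2688, 3660)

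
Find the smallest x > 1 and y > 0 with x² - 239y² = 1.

We seek the smallest positive integers (x, y) with x² - 239y² = 1, i.e., x² = 239y² + 1.
Try successive y values:
y = 1: x² = 239·1² + 1 = 240, not a perfect square
y = 2: x² = 239·2² + 1 = 957, not a perfect square
y = 3: x² = 239·3² + 1 = 2152, not a perfect square
... continuing the search (or via continued fractions) ...
y = 400729: x² = 239·400729² + 1 = 38379511814400, x = 6195120 ✓

Verify: 6195120² - 239·400729² = 38379511814400 - 38379511814399 = 1 ✓

x = 6195120, y = 400729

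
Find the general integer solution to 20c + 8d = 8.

Step 1: Compute gcd(20, 8) = 4.
Since 4 divides 8, solutions exist.

Step 2: Find a particular solution using extended Euclidean algorithm.
We get c₀ = 2, d₀ = -4.
Check: 20*2 + 8*-4 = 8 = 8 ✓

Step 3: Write the general solution.
c = 2 + (8/4)t = 2 + 2t
d = -4 - (20/4)t = -4 - 5t
for any integer t.

c = 2 + 2t, d = -4 - 5t for integer t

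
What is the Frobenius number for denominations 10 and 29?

For two coprime denominations a and b, the Frobenius number (largest value not representable as a non-negative combination) is ab - a - b.
Here gcd(10, 29) = 1, so they are coprime.
F(10, 29) = 10·29 - 10 - 29 = 290 - 39 = 251

251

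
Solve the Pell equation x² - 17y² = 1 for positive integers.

We seek the smallest positive integers (x, y) with x² - 17y² = 1, i.e., x² = 17y² + 1.
Try successive y values:
y = 1: x² = 17·1² + 1 = 18, not a perfect square
y = 2: x² = 17·2² + 1 = 69, not a perfect square
y = 3: x² = 17·3² + 1 = 154, not a perfect square
... continuing the search (or via continued fractions) ...
y = 8: x² = 17·8² + 1 = 1089, x = 33 ✓

Verify: 33² - 17·8² = 1089 - 1088 = 1 ✓

x = 33, y = 8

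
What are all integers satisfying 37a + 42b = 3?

Step 1: Compute gcd(37, 42) = 1.
Since 1 divides 3, solutions exist.

Step 2: Find a particular solution using extended Euclidean algorithm.
We get a₀ = -51, b₀ = 45.
Check: 37*-51 + 42*45 = 3 = 3 ✓

Step 3: Write the general solution.
a = -51 + (42/1)t = -51 + 42t
b = 45 - (37/1)t = 45 - 37t
for any integer t.

a = -51 + 42t, b = 45 - 37t for integer t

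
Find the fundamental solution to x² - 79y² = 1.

We seek the smallest positive integers (x, y) with x² - 79y² = 1, i.e., x² = 79y² + 1.
Try successive y values:
y = 1: x² = 79·1² + 1 = 80, not a perfect square
y = 2: x² = 79·2² + 1 = 317, not a perfect square
y = 3: x² = 79·3² + 1 = 712, not a perfect square
... continuing the search (or via continued fractions) ...
y = 9: x² = 79·9² + 1 = 6400, x = 80 ✓

Verify: 80² - 79·9² = 6400 - 6399 = 1 ✓

x = 80, y = 9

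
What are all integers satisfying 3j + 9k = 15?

Step 1: Compute gcd(3, 9) = 3.
Since 3 divides 15, solutions exist.

Step 2: Find a particular solution using extended Euclidean algorithm.
We get j₀ = 5, k₀ = 0.
Check: 3*5 + 9*0 = 15 = 15 ✓

Step 3: Write the general solution.
j = 5 + (9/3)t = 5 + 3t
k = 0 - (3/3)t = 0 - 1t
for any integer t.

j = 5 + 3t, k = 0 - 1t for integer t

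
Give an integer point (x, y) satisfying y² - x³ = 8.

Try small integer x values and check whether x³ + 8 is a perfect square.
x = 1: x³ + 8 = 1³ + 8 = 1 + 8 = 9
Is 9 a perfect square? 3² = 9 ✓
So (x, y) = (1, 3) is a solution.

x = 1, y = 3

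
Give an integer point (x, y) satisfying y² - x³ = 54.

Try small integer x values and check whether x³ + 54 is a perfect square.
x = 3: x³ + 54 = 3³ + 54 = 27 + 54 = 81
Is 81 a perfect square? 9² = 81 ✓
So (x, y) = (3, 9) is a solution.

x = 3, y = 9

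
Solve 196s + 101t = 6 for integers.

Step 1: Check solvability.
gcd(196, 101) = 1
Since 1 divides 6, solutions exist.

Step 2: Apply extended Euclidean algorithm to find gcd.
We find integers such that 196*x0 + 101*y0 = 1

Step 3: Scale the particular solution.
Multiply by 6/1 = 6:
s = -102, t = 198

Step 4: Verify.
196*(-102) + 101*(198) = 6 = 6 ✓

s = -102, t = 198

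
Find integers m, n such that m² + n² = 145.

We need to find integers m, n > 0 such that m² + n² = 145.
Trying m = 1: n² = 145 - 1² = 145 - 1 = 144
n = 12
Check: 1² + 12² = 1 + 144 = 145 ✓

145 = 1² + 12²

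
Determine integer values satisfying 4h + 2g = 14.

Step 1: Check solvability.
gcd(4, 2) = 2
Since 2 divides 14, solutions exist.

Step 2: Apply extended Euclidean algorithm to find gcd.
We find integers such that 4*x0 + 2*y0 = 2

Step 3: Scale the particular solution.
Multiply by 14/2 = 7:
h = 0, g = 7

Step 4: Verify.
4*(0) + 2*(7) = 14 = 14 ✓

h = 0, g = 7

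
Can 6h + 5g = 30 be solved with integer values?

Step 1: Compute gcd(6, 5).
gcd(6, 5) = 1

Step 2: Check divisibility.
Does 1 divide 30? 30 = 1 x 30, so yes.

By the theorem on linear Diophantine equations, 6h + 5g = 30 has integer solutions if and only if gcd(6, 5) divides 30. Since 1 | 30, solutions exist.

Yes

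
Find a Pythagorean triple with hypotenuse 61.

We need a² + b² = 61² = 3721.
Trying: 11² + 60² = 121 + 3600 = 3721 ✓

(11, 60, 61)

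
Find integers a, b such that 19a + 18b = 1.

Step 1: Check solvability.
gcd(19, 18) = 1
Since 1 divides 1, solutions exist.

Step 2: Apply extended Euclidean algorithm to find gcd.
We find integers such that 19*x0 + 18*y0 = 1

Step 3: Scale the particular solution.
Multiply by 1/1 = 1:
a = 1, b = -1

Step 4: Verify.
19*(1) + 18*(-1) = 1 = 1 ✓

a = 1, b = -1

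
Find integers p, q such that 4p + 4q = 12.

Step 1: Check solvability.
gcd(4, 4) = 4
Since 4 divides 12, solutions exist.

Step 2: Apply extended Euclidean algorithm to find gcd.
We find integers such that 4*x0 + 4*y0 = 4

Step 3: Scale the particular solution.
Multiply by 12/4 = 3:
p = 0, q = 3

Step 4: Verify.
4*(0) + 4*(3) = 12 = 12 ✓

p = 0, q = 3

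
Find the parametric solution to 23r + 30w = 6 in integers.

Step 1: Compute gcd(23, 30) = 1.
Since 1 divides 6, solutions exist.

Step 2: Find a particular solution using extended Euclidean algorithm.
We get r₀ = -78, w₀ = 60.
Check: 23*-78 + 30*60 = 6 = 6 ✓

Step 3: Write the general solution.
r = -78 + (30/1)t = -78 + 30t
w = 60 - (23/1)t = 60 - 23t
for any integer t.

r = -78 + 30t, w = 60 - 23t for integer t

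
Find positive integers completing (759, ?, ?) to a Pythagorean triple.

We need the other leg and hypotenuse such that 759² + x² = c².
Take x = 612, c = 975: 759² + 612² = 576081 + 374544 = 950625 = 975² ✓
Triple: (759, 612, 975)

(759, 612, 975)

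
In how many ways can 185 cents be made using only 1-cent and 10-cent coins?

We need non-negative integers (x, y) with 1x + 10y = 185.
For each x from 0 to 185, check if (185 - 1x) is a non-negative multiple of 10.
Solutions (x, y): (5,18), (15,17), (25,16), (35,15), ...
Count: 19

19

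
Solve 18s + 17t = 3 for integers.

Step 1: Check solvability.
gcd(18, 17) = 1
Since 1 divides 3, solutions exist.

Step 2: Apply extended Euclidean algorithm to find gcd.
We find integers such that 18*x0 + 17*y0 = 1

Step 3: Scale the particular solution.
Multiply by 3/1 = 3:
s = 3, t = -3

Step 4: Verify.
18*(3) + 17*(-3) = 3 = 3 ✓

s = 3, t = -3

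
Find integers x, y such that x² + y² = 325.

We need to find integers x, y > 0 such that x² + y² = 325.
Trying x = 1: y² = 325 - 1² = 325 - 1 = 324
y = 18
Check: 1² + 18² = 1 + 324 = 325 ✓

325 = 1² + 18²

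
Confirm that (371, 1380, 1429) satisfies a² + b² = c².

Compute a² + b² = 371² + 1380² = 137641 + 1904400 = 2042041
Compute c² = 1429² = 2042041
Since 2042041 = 2042041, confirmed.

Yes, it is a Pythagorean triple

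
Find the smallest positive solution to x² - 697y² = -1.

We need x² = 697y² - 1. Try successive y:
y = 1: x² = 697·1² - 1 = 696, not a perfect square
y = 2: x² = 697·2² - 1 = 2787, not a perfect square
y = 3: x² = 697·3² - 1 = 6272, not a perfect square
...
y = 5: x² = 697·5² - 1 = 17424 = 132² ✓
Check: 132² - 697·5² = 17424 - 17425 = -1 ✓

x = 132, y = 5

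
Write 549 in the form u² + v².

We need to find integers u, v > 0 such that u² + v² = 549.
Trying u = 15: v² = 549 - 15² = 549 - 225 = 324
v = 18
Check: 15² + 18² = 225 + 324 = 549 ✓

549 = 15² + 18²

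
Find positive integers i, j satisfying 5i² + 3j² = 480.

Try small values of i and check whether (480 - 5i²)/3 is a perfect square.
i = 6: 5·6² = 180, so 3j² = 480 - 180 = 300, giving j² = 100, j = 10.
Check: 5·6² + 3·10² = 180 + 300 = 480 ✓

i = 6, j = 10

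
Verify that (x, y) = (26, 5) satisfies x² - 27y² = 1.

Compute x² = 26² = 676
Compute 27y² = 27·5² = 27·25 = 675
x² - 27y² = 676 - 675 = 1
Since this equals 1, (26, 5) is a solution.

Yes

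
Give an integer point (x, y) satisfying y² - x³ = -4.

Try small integer x values and check whether x³ - 4 is a perfect square.
x = 2: x³ - 4 = 2³ - 4 = 8 - 4 = 4
Is 4 a perfect square? 2² = 4 ✓
So (x, y) = (2, -2) is a solution.

x = 2, y = -2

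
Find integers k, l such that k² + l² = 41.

We need to find integers k, l > 0 such that k² + l² = 41.
Trying k = 4: l² = 41 - 4² = 41 - 16 = 25
l = 5
Check: 4² + 5² = 16 + 25 = 41 ✓

41 = 4² + 5²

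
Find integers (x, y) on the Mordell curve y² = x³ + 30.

Try small integer x values and check whether x³ + 30 is a perfect square.
x = 19: x³ + 30 = 19³ + 30 = 6859 + 30 = 6889
Is 6889 a perfect square? 83² = 6889 ✓
So (x, y) = (19, -83) is a solution.

x = 19, y = -83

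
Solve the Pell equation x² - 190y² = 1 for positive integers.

We seek the smallest positive integers (x, y) with x² - 190y² = 1, i.e., x² = 190y² + 1.
Try successive y values:
y = 1: x² = 190·1² + 1 = 191, not a perfect square
y = 2: x² = 190·2² + 1 = 761, not a perfect square
y = 3: x² = 190·3² + 1 = 1711, not a perfect square
... continuing the search (or via continued fractions) ...
y = 3774: x² = 190·3774² + 1 = 2706184441, x = 52021 ✓

Verify: 52021² - 190·3774² = 2706184441 - 2706184440 = 1 ✓

x = 52021, y = 3774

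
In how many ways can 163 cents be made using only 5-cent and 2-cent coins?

We need non-negative integers (x, y) with 5x + 2y = 163.
For each x from 0 to 32, check if (163 - 5x) is a non-negative multiple of 2.
Solutions (x, y): (1,79), (3,74), (5,69), (7,64), ...
Count: 16

16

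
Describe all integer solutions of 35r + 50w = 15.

Step 1: Compute gcd(35, 50) = 5.
Since 5 divides 15, solutions exist.

Step 2: Find a particular solution using extended Euclidean algorithm.
We get r₀ = 9, w₀ = -6.
Check: 35*9 + 50*-6 = 15 = 15 ✓

Step 3: Write the general solution.
r = 9 + (50/5)t = 9 + 10t
w = -6 - (35/5)t = -6 - 7t
for any integer t.

r = 9 + 10t, w = -6 - 7t for integer t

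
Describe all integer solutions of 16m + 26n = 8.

Step 1: Compute gcd(16, 26) = 2.
Since 2 divides 8, solutions exist.

Step 2: Find a particular solution using extended Euclidean algorithm.
We get m₀ = 20, n₀ = -12.
Check: 16*20 + 26*-12 = 8 = 8 ✓

Step 3: Write the general solution.
m = 20 + (26/2)t = 20 + 13t
n = -12 - (16/2)t = -12 - 8t
for any integer t.

m = 20 + 13t, n = -12 - 8t for integer t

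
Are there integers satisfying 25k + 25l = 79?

Step 1: Compute gcd(25, 25).
gcd(25, 25) = 25

Step 2: Check divisibility.
Does 25 divide 79? 79 = 25 x 3 + 4, so no.

By the theorem on linear Diophantine equations, 25k + 25l = 79 has integer solutions if and only if gcd(25, 25) divides 79. Since 25 does not divide 79, no solutions exist.

No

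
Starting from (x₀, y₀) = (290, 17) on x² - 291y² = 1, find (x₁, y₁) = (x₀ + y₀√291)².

Solutions to x² - Dy² = 1 are generated by powers of (x₀ + y₀√D).
The next solution satisfies x₁ + y₁√291 = (x₀ + y₀√291)², giving:
x₁ = x₀² + 291y₀² = 290² + 291·17² = 84100 + 84099 = 168199
y₁ = 2x₀y₀ = 2·290·17 = 9860

Verify: 168199² - 291·9860² = 28290903601 - 28290903600 = 1 ✓

x = 168199, y = 9860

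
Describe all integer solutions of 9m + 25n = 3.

Step 1: Compute gcd(9, 25) = 1.
Since 1 divides 3, solutions exist.

Step 2: Find a particular solution using extended Euclidean algorithm.
We get m₀ = -33, n₀ = 12.
Check: 9*-33 + 25*12 = 3 = 3 ✓

Step 3: Write the general solution.
m = -33 + (25/1)t = -33 + 25t
n = 12 - (9/1)t = 12 - 9t
for any integer t.

m = -33 + 25t, n = 12 - 9t for integer t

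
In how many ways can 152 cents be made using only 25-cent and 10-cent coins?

We need non-negative integers (x, y) with 25x + 10y = 152.
For each x from 0 to 6, check if (152 - 25x) is a non-negative multiple of 10.
Solutions (x, y): none
Count: 0

0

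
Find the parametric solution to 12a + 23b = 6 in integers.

Step 1: Compute gcd(12, 23) = 1.
Since 1 divides 6, solutions exist.

Step 2: Find a particular solution using extended Euclidean algorithm.
We get a₀ = 12, b₀ = -6.
Check: 12*12 + 23*-6 = 6 = 6 ✓

Step 3: Write the general solution.
a = 12 + (23/1)t = 12 + 23t
b = -6 - (12/1)t = -6 - 12t
for any integer t.

a = 12 + 23t, b = -6 - 12t for integer t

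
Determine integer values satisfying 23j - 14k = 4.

Step 1: Check solvability.
gcd(23, 14) = 1
Since 1 divides 4, solutions exist.

Step 2: Apply extended Euclidean algorithm to find gcd.
We find integers such that 23*x0 + 14*y0 = 1

Step 3: Scale the particular solution.
Multiply by 4/1 = 4:
j = -12, k = -20

Step 4: Verify.
23*(-12) - 14*(-20) = 4 = 4 ✓

j = -12, k = -20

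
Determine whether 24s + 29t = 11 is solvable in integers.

Step 1: Compute gcd(24, 29).
gcd(24, 29) = 1

Step 2: Check divisibility.
Does 1 divide 11? 11 = 1 x 11, so yes.

By the theorem on linear Diophantine equations, 24s + 29t = 11 has integer solutions if and only if gcd(24, 29) divides 11. Since 1 | 11, solutions exist.

Yes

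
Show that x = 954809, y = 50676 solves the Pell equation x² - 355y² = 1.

Compute x² = 954809² = 911660226481
Compute 355y² = 355·50676² = 355·2568056976 = 911660226480
x² - 355y² = 911660226481 - 911660226480 = 1
Since this equals 1, (954809, 50676) is a solution.

Yes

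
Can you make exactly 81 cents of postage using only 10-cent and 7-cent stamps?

We need non-negative x, y with 10x + 7y = 81.
gcd(10, 7) = 1 divides 81, so integer solutions exist.
Search for a non-negative one: x = 6 gives 7y = 81 - 60 = 21, so y = 3.
Check: 10·6 + 7·3 = 81 ✓

Yes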